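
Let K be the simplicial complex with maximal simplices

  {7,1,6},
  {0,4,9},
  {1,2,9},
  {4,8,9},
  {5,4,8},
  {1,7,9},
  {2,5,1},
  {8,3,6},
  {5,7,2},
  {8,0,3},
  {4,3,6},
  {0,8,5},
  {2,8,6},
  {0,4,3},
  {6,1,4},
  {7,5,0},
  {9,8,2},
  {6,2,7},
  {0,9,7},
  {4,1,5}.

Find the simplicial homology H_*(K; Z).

Order the vertices as 0 < 1 < 2 < 3 < 4 < 5 < 6 < 7 < 8 < 9. Listing each simplex with vertices in this order, K has dimension 2 with simplices:

  0-simplices (10): [0], [1], [2], [3], [4], [5], [6], [7], [8], [9]
  1-simplices (30): (30 of them)
  2-simplices (20): (20 of them)

giving chain groups C_0 ≅ Z^10, C_1 ≅ Z^30, C_2 ≅ Z^20.

∂_1: C_1 → C_0 maps an edge to its endpoints' difference, ∂[p,q] = q − p. For instance
  ∂[5,8] = [8] − [5].
As a 10×30 matrix over Z this has rank 9, with invariant factors (1,1,1,1,1,1,1,1,1).

∂_2: C_2 → C_1 acts by ∂[p,q,r] = [q,r] − [p,r] + [p,q]. For instance
  ∂[2,5,7] = [5,7] − [2,7] + [2,5],
  ∂[3,4,6] = [4,6] − [3,6] + [3,4].
As a 30×20 matrix over Z this has rank 20, with invariant factors (1,1,1,1,1,1,1,1,1,1,1,1,1,1,1,1,1,1,1,2).

Reading off H_k = ker ∂_k / im ∂_{k+1}:

  H_0: rank C_0 − rank ∂_1 = 10 − 9 = 1, and the invariant factors of ∂_1 are all 1, so H_0 ≅ Z.
  H_1: rank ker ∂_1 − rank ∂_2 = (30 − 9) − 20 = 1, and ∂_2 has invariant factor 2 > 1, so H_1 ≅ Z × Z/2.
  H_2: rank ker ∂_2 − rank ∂_3 = (20 − 20) − 0 = 0, and there is no ∂_3, so H_2 ≅ 0.

As a check, the Euler characteristic is 10 − 30 + 20 = 0, which agrees with 1 − 1 + 0 = 0.
(K is a triangulation of the Klein bottle.)

H_0 ≅ Z,  H_1 ≅ Z × Z/2,  H_2 = 0.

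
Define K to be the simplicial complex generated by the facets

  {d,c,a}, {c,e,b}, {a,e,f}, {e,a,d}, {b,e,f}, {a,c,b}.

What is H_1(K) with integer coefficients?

K has 6 vertices, 12 edges, 6 triangles.
rank ∂_1 = 5, rank ∂_2 = 6 ⇒ b_1 = 12 − 5 − 6 = 1; all invariant factors of ∂_2 are 1 so no torsion. So H_1 ≅ Z.

H_1 = Z.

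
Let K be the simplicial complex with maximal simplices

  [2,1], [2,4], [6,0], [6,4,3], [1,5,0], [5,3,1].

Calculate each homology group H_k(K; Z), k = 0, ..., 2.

H_0 ≅ Z,  H_1 ≅ Z^2,  H_2 = 0.

We work with the vertex ordering 0 < 1 < 2 < 3 < 4 < 5 < 6. The simplices of K, each written with vertices in increasing order, are:

  0-simplices (7): [0], [1], [2], [3], [4], [5], [6]
  1-simplices (11): [0,1], [0,5], [0,6], [1,2], [1,3], [1,5], [2,4], [3,4], [3,5], [3,6], [4,6]
  2-simplices (3): [0,1,5], [1,3,5], [3,4,6]

giving chain groups C_0 ≅ Z^7, C_1 ≅ Z^11, C_2 ≅ Z^3.

∂_1: C_1 → C_0 sends each edge [p,q] (with p < q) to q − p. For instance
  ∂[3,5] = [5] − [3].
This gives a 7×11 integer matrix of rank 6; reducing to Smith normal form yields diagonal entries (1,1,1,1,1,1).

∂_2: C_2 → C_1 acts by ∂[p,q,r] = [q,r] − [p,r] + [p,q]. For instance
  ∂[1,3,5] = [3,5] − [1,5] + [1,3],
  ∂[3,4,6] = [4,6] − [3,6] + [3,4].
The 11×3 boundary matrix has rank 3 and Smith normal form diag(1,1,1).

Computing H_k = (kernel of ∂_k) / (image of ∂_{k+1}):

  H_0: rank C_0 − rank ∂_1 = 7 − 6 = 1, and the invariant factors of ∂_1 are all 1, so H_0 = Z.
  H_1: rank ker ∂_1 − rank ∂_2 = (11 − 6) − 3 = 2, and the invariant factors of ∂_2 are all 1, so H_1 = Z^2.
  H_2: rank ker ∂_2 − rank ∂_3 = (3 − 3) − 0 = 0, and there is no ∂_3, so H_2 = 0.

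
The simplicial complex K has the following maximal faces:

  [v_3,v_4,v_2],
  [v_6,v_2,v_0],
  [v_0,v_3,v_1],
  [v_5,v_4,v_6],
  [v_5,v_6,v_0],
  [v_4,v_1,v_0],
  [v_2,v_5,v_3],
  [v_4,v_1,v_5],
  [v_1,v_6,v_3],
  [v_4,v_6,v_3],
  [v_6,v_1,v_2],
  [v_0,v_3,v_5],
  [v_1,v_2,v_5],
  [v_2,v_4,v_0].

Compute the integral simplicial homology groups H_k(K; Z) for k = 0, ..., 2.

H_0 ≅ Z,  H_1 ≅ Z^2,  H_2 ≅ Z.

Take the total order v_0 < v_1 < v_2 < v_3 < v_4 < v_5 < v_6 on the vertex set. Then K (dimension 2) consists of the simplices:

  0-simplices (7): [v_0], [v_1], [v_2], [v_3], [v_4], [v_5], [v_6]
  1-simplices (21): (21 of them)
  2-simplices (14): (14 of them)

so the chain groups are C_0 ≅ Z^7, C_1 ≅ Z^21, C_2 ≅ Z^14.

Boundary ∂_1: C_1 → C_0 is given by ∂[p,q] = [q] − [p].
As a 7×21 matrix over Z this has rank 6, with invariant factors (1,1,1,1,1,1).

The boundary map ∂_2: C_2 → C_1 maps a triangle to the signed sum of its edges. For instance
  ∂[v_0,v_3,v_5] = [v_3,v_5] − [v_0,v_5] + [v_0,v_3],
  ∂[v_0,v_2,v_6] = [v_2,v_6] − [v_0,v_6] + [v_0,v_2].
The 21×14 boundary matrix has rank 13 and Smith normal form diag(1,1,1,1,1,1,1,1,1,1,1,1,1).

From H_k ≅ ker(∂_k) / im(∂_{k+1}) we obtain:

  H_0: rank C_0 − rank ∂_1 = 7 − 6 = 1, and the invariant factors of ∂_1 are all 1, so H_0 = Z.
  H_1: rank ker ∂_1 − rank ∂_2 = (21 − 6) − 13 = 2, and the invariant factors of ∂_2 are all 1, so H_1 = Z^2.
  H_2: rank ker ∂_2 − rank ∂_3 = (14 − 13) − 0 = 1, and there is no ∂_3, so H_2 = Z.

As a check, the Euler characteristic is 7 − 21 + 14 = 0, which agrees with 1 − 2 + 1 = 0.
(K is a triangulation of the torus T^2.)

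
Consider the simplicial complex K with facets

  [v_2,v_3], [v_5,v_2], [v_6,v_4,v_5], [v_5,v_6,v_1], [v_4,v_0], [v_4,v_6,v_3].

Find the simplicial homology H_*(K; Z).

H_0 = Z,  H_1 = Z,  H_2 = 0.

Order the vertices as v_0 < v_1 < v_2 < v_3 < v_4 < v_5 < v_6. Listing each simplex with vertices in this order, K has dimension 2 with simplices:

  0-simplices (7): [v_0], [v_1], [v_2], [v_3], [v_4], [v_5], [v_6]
  1-simplices (10): [v_0,v_4], [v_1,v_5], [v_1,v_6], [v_2,v_3], [v_2,v_5], [v_3,v_4], [v_3,v_6], [v_4,v_5], [v_4,v_6], [v_5,v_6]
  2-simplices (3): [v_1,v_5,v_6], [v_3,v_4,v_6], [v_4,v_5,v_6]

giving chain groups C_0 ≅ Z^7, C_1 ≅ Z^10, C_2 ≅ Z^3.

The boundary map ∂_1: C_1 → C_0 maps an edge to its endpoints' difference, ∂[p,q] = q − p. For instance
  ∂[v_3,v_4] = [v_4] − [v_3].
The resulting 7×10 matrix has rank 6, and its Smith normal form has invariant factors (1,1,1,1,1,1).

∂_2: C_2 → C_1 maps a triangle to the signed sum of its edges. For instance
  ∂[v_4,v_5,v_6] = [v_5,v_6] − [v_4,v_6] + [v_4,v_5],
  ∂[v_1,v_5,v_6] = [v_5,v_6] − [v_1,v_6] + [v_1,v_5].
The 10×3 boundary matrix has rank 3 and Smith normal form diag(1,1,1).

Now H_k = ker ∂_k / im ∂_{k+1}, so:

  H_0: rank C_0 − rank ∂_1 = 7 − 6 = 1, and the invariant factors of ∂_1 are all 1, so H_0 ≅ Z.
  H_1: rank ker ∂_1 − rank ∂_2 = (10 − 6) − 3 = 1, and the invariant factors of ∂_2 are all 1, so H_1 ≅ Z.
  H_2: rank ker ∂_2 − rank ∂_3 = (3 − 3) − 0 = 0, and there is no ∂_3, so H_2 ≅ 0.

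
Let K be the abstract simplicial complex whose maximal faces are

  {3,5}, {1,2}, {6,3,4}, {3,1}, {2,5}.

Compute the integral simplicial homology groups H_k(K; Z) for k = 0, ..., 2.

H_0 = Z,  H_1 = Z,  H_2 = 0.

Fix the vertex order 1 < 2 < 3 < 4 < 5 < 6 and write every simplex with vertices in increasing order. Then dim K = 2 and the simplices of K are:

  0-simplices (6): [1], [2], [3], [4], [5], [6]
  1-simplices (7): [1,2], [1,3], [2,5], [3,4], [3,5], [3,6], [4,6]
  2-simplices (1): [3,4,6]

so the chain groups are C_0 ≅ Z^6, C_1 ≅ Z^7, C_2 ≅ Z^1.

The boundary map ∂_1: C_1 → C_0 is given by ∂[p,q] = [q] − [p].
The resulting 6×7 matrix has rank 5, and its Smith normal form has invariant factors (1,1,1,1,1).

The boundary map ∂_2: C_2 → C_1 maps a triangle to the signed sum of its edges. For instance
  ∂[3,4,6] = [4,6] − [3,6] + [3,4].
This gives a 7×1 integer matrix of rank 1; reducing to Smith normal form yields diagonal entries (1).

From H_k ≅ ker(∂_k) / im(∂_{k+1}) we obtain:

  H_0: rank C_0 − rank ∂_1 = 6 − 5 = 1, and the invariant factors of ∂_1 are all 1, so H_0 = Z.
  H_1: rank ker ∂_1 − rank ∂_2 = (7 − 5) − 1 = 1, and the invariant factors of ∂_2 are all 1, so H_1 = Z.
  H_2: rank ker ∂_2 − rank ∂_3 = (1 − 1) − 0 = 0, and there is no ∂_3, so H_2 = 0.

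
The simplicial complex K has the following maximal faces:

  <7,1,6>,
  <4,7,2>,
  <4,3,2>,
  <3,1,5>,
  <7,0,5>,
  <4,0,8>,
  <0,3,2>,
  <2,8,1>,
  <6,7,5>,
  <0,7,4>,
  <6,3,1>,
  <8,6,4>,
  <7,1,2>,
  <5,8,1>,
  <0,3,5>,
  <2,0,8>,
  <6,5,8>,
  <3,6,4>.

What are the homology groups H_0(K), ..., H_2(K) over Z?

H_0 ≅ Z,  H_1 ≅ Z ⊕ Z/2Z,  H_2 = 0.

K has 9 vertices, 27 edges, 18 triangles.
rank ∂_0 = 0, rank ∂_1 = 8 ⇒ b_0 = 9 − 0 − 8 = 1; all invariant factors of ∂_1 are 1 so no torsion. So H_0 ≅ Z.
rank ∂_1 = 8, rank ∂_2 = 18 ⇒ b_1 = 27 − 8 − 18 = 1; ∂_2 has invariant factor(s) [2] giving torsion. So H_1 ≅ Z ⊕ Z/2Z.
rank ∂_2 = 18, rank ∂_3 = 0 ⇒ b_2 = 18 − 18 − 0 = 0. So H_2 ≅ 0.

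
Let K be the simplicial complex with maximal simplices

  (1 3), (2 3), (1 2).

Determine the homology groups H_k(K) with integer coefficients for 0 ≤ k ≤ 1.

We work with the vertex ordering 1 < 2 < 3. The simplices of K, each written with vertices in increasing order, are:

  0-simplices (3): [1], [2], [3]
  1-simplices (3): [1,2], [1,3], [2,3]

giving chain groups C_0 ≅ Z^3, C_1 ≅ Z^3.

Boundary ∂_1: C_1 → C_0 maps an edge to its endpoints' difference, ∂[p,q] = q − p. For instance
  ∂[2,3] = [3] − [2].
As a 3×3 matrix over Z this has rank 2, with invariant factors (1,1).

Reading off H_k = ker ∂_k / im ∂_{k+1}:

  H_0: rank C_0 − rank ∂_1 = 3 − 2 = 1, and the invariant factors of ∂_1 are all 1, so H_0 = Z.
  H_1: rank ker ∂_1 − rank ∂_2 = (3 − 2) − 0 = 1, and there is no ∂_2, so H_1 = Z.

As a check, the Euler characteristic is 3 − 3 = 0, which agrees with 1 − 1 = 0.
(K is a triangulation of the circle S^1.)

H_0 = Z,  H_1 = Z.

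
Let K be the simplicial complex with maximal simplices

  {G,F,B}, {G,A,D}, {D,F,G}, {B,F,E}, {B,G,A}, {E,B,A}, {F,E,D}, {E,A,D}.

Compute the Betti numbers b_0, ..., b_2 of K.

b_0 = 1, b_1 = 0, b_2 = 1.

K has 6 vertices, 12 edges, 8 triangles.
rank ∂_0 = 0, rank ∂_1 = 5 ⇒ b_0 = 6 − 0 − 5 = 1; all invariant factors of ∂_1 are 1 so no torsion. So H_0 = Z.
rank ∂_1 = 5, rank ∂_2 = 7 ⇒ b_1 = 12 − 5 − 7 = 0; all invariant factors of ∂_2 are 1 so no torsion. So H_1 = 0.
rank ∂_2 = 7, rank ∂_3 = 0 ⇒ b_2 = 8 − 7 − 0 = 1. So H_2 = Z.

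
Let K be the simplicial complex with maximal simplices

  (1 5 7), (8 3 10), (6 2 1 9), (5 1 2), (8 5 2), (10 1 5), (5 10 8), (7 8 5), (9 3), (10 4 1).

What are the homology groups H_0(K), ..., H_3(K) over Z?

We work with the vertex ordering 1 < 2 < 3 < 4 < 5 < 6 < 7 < 8 < 9 < 10. The simplices of K, each written with vertices in increasing order, are:

  0-simplices (10): [1], [2], [3], [4], [5], [6], [7], [8], [9], [10]
  1-simplices (21): [1,2], [1,4], [1,5], [1,6], [1,7], [1,9], [1,10], [2,5], [2,6], [2,8], [2,9], [3,8], [3,9], [3,10], [4,10], [5,7], [5,8], [5,10], [6,9], [7,8], [8,10]
  2-simplices (12): [1,2,5], [1,2,6], [1,2,9], [1,4,10], [1,5,7], [1,5,10], [1,6,9], [2,5,8], [2,6,9], [3,8,10], [5,7,8], [5,8,10]
  3-simplices (1): [1,2,6,9]

so the chain groups are C_0 ≅ Z^10, C_1 ≅ Z^21, C_2 ≅ Z^12, C_3 ≅ Z^1.

∂_1: C_1 → C_0 sends each edge [p,q] (with p < q) to q − p.
The resulting 10×21 matrix has rank 9, and its Smith normal form has invariant factors (1,1,1,1,1,1,1,1,1).

∂_2: C_2 → C_1 sends each 2-simplex [p,q,r] to [q,r] − [p,r] + [p,q]. For instance
  ∂[2,6,9] = [6,9] − [2,9] + [2,6],
  ∂[1,5,7] = [5,7] − [1,7] + [1,5].
As a 21×12 matrix over Z this has rank 11, with invariant factors (1,1,1,1,1,1,1,1,1,1,1).

∂_3: C_3 → C_2 sends each 3-simplex σ to the alternating sum Σ_i (−1)^i (σ with its i-th vertex removed). For instance
  ∂[1,2,6,9] = [2,6,9] − [1,6,9] + [1,2,9] − [1,2,6].
This gives a 12×1 integer matrix of rank 1; reducing to Smith normal form yields diagonal entries (1).

Reading off H_k = ker ∂_k / im ∂_{k+1}:

  H_0: rank C_0 − rank ∂_1 = 10 − 9 = 1, and the invariant factors of ∂_1 are all 1, so H_0 = Z.
  H_1: rank ker ∂_1 − rank ∂_2 = (21 − 9) − 11 = 1, and the invariant factors of ∂_2 are all 1, so H_1 = Z.
  H_2: rank ker ∂_2 − rank ∂_3 = (12 − 11) − 1 = 0, and the invariant factors of ∂_3 are all 1, so H_2 = 0.
  H_3: rank ker ∂_3 − rank ∂_4 = (1 − 1) − 0 = 0, and there is no ∂_4, so H_3 = 0.

As a check, the Euler characteristic is 10 − 21 + 12 − 1 = 0, which agrees with 1 − 1 + 0 − 0 = 0.

H_0 ≅ Z,  H_1 ≅ Z,  H_2 = 0,  H_3 = 0.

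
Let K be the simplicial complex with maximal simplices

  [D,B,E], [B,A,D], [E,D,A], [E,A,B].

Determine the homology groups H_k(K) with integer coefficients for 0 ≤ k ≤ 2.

Take the total order A < B < D < E on the vertex set. Then K (dimension 2) consists of the simplices:

  0-simplices (4): A, B, D, E
  1-simplices (6): AB, AD, AE, BD, BE, DE
  2-simplices (4): ABD, ABE, ADE, BDE

Hence C_0 ≅ Z^4, C_1 ≅ Z^6, C_2 ≅ Z^4.

Boundary ∂_1: C_1 → C_0 sends each edge [p,q] (with p < q) to q − p.
The 4×6 boundary matrix has rank 3 and Smith normal form diag(1,1,1).

The boundary map ∂_2: C_2 → C_1 sends each 2-simplex [p,q,r] to [q,r] − [p,r] + [p,q]. For instance
  ∂ADE = DE − AE + AD,
  ∂BDE = DE − BE + BD.
This gives a 6×4 integer matrix of rank 3; reducing to Smith normal form yields diagonal entries (1,1,1).

Now H_k = ker ∂_k / im ∂_{k+1}, so:

  H_0: rank C_0 − rank ∂_1 = 4 − 3 = 1, and the invariant factors of ∂_1 are all 1, so H_0 = Z.
  H_1: rank ker ∂_1 − rank ∂_2 = (6 − 3) − 3 = 0, and the invariant factors of ∂_2 are all 1, so H_1 = 0.
  H_2: rank ker ∂_2 − rank ∂_3 = (4 − 3) − 0 = 1, and there is no ∂_3, so H_2 = Z.

(K is a triangulation of the 2-sphere S^2.)

H_0 = Z,  H_1 = 0,  H_2 = Z.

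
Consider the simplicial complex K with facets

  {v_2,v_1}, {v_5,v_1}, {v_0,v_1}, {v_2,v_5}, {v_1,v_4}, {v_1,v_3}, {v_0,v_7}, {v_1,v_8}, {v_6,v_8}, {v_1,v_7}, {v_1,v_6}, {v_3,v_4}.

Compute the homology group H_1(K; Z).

H_1 = Z^4.

We work with the vertex ordering v_0 < v_1 < v_2 < v_3 < v_4 < v_5 < v_6 < v_7 < v_8. The simplices of K, each written with vertices in increasing order, are:

  0-simplices (9): [v_0], [v_1], [v_2], [v_3], [v_4], [v_5], [v_6], [v_7], [v_8]
  1-simplices (12): [v_0,v_1], [v_0,v_7], [v_1,v_2], [v_1,v_3], [v_1,v_4], [v_1,v_5], [v_1,v_6], [v_1,v_7], [v_1,v_8], [v_2,v_5], [v_3,v_4], [v_6,v_8]

giving chain groups C_0 ≅ Z^9, C_1 ≅ Z^12.

∂_1: C_1 → C_0 sends each edge [p,q] (with p < q) to q − p. For instance
  ∂[v_1,v_4] = [v_4] − [v_1].
As a 9×12 matrix over Z this has rank 8, with invariant factors (1,1,1,1,1,1,1,1).

Computing H_k = (kernel of ∂_k) / (image of ∂_{k+1}):

  H_1: rank ker ∂_1 − rank ∂_2 = (12 − 8) − 0 = 4, and there is no ∂_2, so H_1 = Z^4.

(K is a triangulation of a wedge of 4 circles.)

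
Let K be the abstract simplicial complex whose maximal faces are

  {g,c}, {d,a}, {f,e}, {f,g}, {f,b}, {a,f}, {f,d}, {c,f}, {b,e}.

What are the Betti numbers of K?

b_0 = 1, b_1 = 3.

Fix the vertex order a < b < c < d < e < f < g and write every simplex with vertices in increasing order. Then dim K = 1 and the simplices of K are:

  0-simplices (7): a, b, c, d, e, f, g
  1-simplices (9): ad, af, be, bf, cf, cg, df, ef, fg

giving chain groups C_0 ≅ Z^7, C_1 ≅ Z^9.

Boundary ∂_1: C_1 → C_0 maps an edge to its endpoints' difference, ∂[p,q] = q − p.
The resulting 7×9 matrix has rank 6, and its Smith normal form has invariant factors (1,1,1,1,1,1).

Reading off H_k = ker ∂_k / im ∂_{k+1}:

  H_0: rank C_0 − rank ∂_1 = 7 − 6 = 1, and the invariant factors of ∂_1 are all 1, so H_0 = Z.
  H_1: rank ker ∂_1 − rank ∂_2 = (9 − 6) − 0 = 3, and there is no ∂_2, so H_1 = Z^3.

As a check, the Euler characteristic is 7 − 9 = -2, which agrees with 1 − 3 = -2.

Hence the Betti numbers are b_0 = 1, b_1 = 3.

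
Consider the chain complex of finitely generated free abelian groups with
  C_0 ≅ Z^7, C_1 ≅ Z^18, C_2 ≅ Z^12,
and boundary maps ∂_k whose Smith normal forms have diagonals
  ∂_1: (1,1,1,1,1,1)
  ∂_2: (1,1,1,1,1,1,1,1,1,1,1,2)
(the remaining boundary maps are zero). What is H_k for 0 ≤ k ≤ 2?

H_0 ≅ Z,  H_1 ≅ Z/2,  H_2 = 0.

H_0: b_0 = 7 − 0 − 6 = 1; torsion from ∂_1 factors > 1: none. So H_0 ≅ Z.
H_1: b_1 = 18 − 6 − 12 = 0; torsion from ∂_2 factors > 1: [2]. So H_1 ≅ Z/2.
H_2: b_2 = 12 − 12 − 0 = 0; torsion from ∂_3 factors > 1: none. So H_2 ≅ 0.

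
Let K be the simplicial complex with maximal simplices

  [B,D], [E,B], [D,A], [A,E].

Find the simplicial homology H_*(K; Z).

We work with the vertex ordering A < B < D < E. The simplices of K, each written with vertices in increasing order, are:

  0-simplices (4): A, B, D, E
  1-simplices (4): AD, AE, BD, BE

giving chain groups C_0 ≅ Z^4, C_1 ≅ Z^4.

The boundary map ∂_1: C_1 → C_0 is given by ∂[p,q] = [q] − [p]. For instance
  ∂BD = D − B.
This gives a 4×4 integer matrix of rank 3; reducing to Smith normal form yields diagonal entries (1,1,1).

Computing H_k = (kernel of ∂_k) / (image of ∂_{k+1}):

  H_0: rank C_0 − rank ∂_1 = 4 − 3 = 1, and the invariant factors of ∂_1 are all 1, so H_0 = Z.
  H_1: rank ker ∂_1 − rank ∂_2 = (4 − 3) − 0 = 1, and there is no ∂_2, so H_1 = Z.

H_0 = Z,  H_1 = Z.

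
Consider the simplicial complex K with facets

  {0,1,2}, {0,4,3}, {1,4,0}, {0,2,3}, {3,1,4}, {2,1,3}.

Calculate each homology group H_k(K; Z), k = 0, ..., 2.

Fix the vertex order 0 < 1 < 2 < 3 < 4 and write every simplex with vertices in increasing order. Then dim K = 2 and the simplices of K are:

  0-simplices (5): [0], [1], [2], [3], [4]
  1-simplices (9): [0,1], [0,2], [0,3], [0,4], [1,2], [1,3], [1,4], [2,3], [3,4]
  2-simplices (6): [0,1,2], [0,1,4], [0,2,3], [0,3,4], [1,2,3], [1,3,4]

so the chain groups are C_0 ≅ Z^5, C_1 ≅ Z^9, C_2 ≅ Z^6.

∂_1: C_1 → C_0 is given by ∂[p,q] = [q] − [p]. For instance
  ∂[1,2] = [2] − [1].
The 5×9 boundary matrix has rank 4 and Smith normal form diag(1,1,1,1).

∂_2: C_2 → C_1 sends each 2-simplex [p,q,r] to [q,r] − [p,r] + [p,q]. For instance
  ∂[0,2,3] = [2,3] − [0,3] + [0,2],
  ∂[1,3,4] = [3,4] − [1,4] + [1,3].
The resulting 9×6 matrix has rank 5, and its Smith normal form has invariant factors (1,1,1,1,1).

Computing H_k = (kernel of ∂_k) / (image of ∂_{k+1}):

  H_0: rank C_0 − rank ∂_1 = 5 − 4 = 1, and the invariant factors of ∂_1 are all 1, so H_0 ≅ Z.
  H_1: rank ker ∂_1 − rank ∂_2 = (9 − 4) − 5 = 0, and the invariant factors of ∂_2 are all 1, so H_1 ≅ 0.
  H_2: rank ker ∂_2 − rank ∂_3 = (6 − 5) − 0 = 1, and there is no ∂_3, so H_2 ≅ Z.

As a check, the Euler characteristic is 5 − 9 + 6 = 2, which agrees with 1 − 0 + 1 = 2.

H_0 ≅ Z,  H_1 = 0,  H_2 ≅ Z.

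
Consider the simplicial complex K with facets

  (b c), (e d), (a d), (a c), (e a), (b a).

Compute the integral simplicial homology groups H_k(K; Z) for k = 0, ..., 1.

H_0 ≅ Z,  H_1 ≅ Z^2.

Order the vertices as a < b < c < d < e. Listing each simplex with vertices in this order, K has dimension 1 with simplices:

  0-simplices (5): a, b, c, d, e
  1-simplices (6): ab, ac, ad, ae, bc, de

Hence C_0 ≅ Z^5, C_1 ≅ Z^6.

∂_1: C_1 → C_0 sends each edge [p,q] (with p < q) to q − p.
The 5×6 boundary matrix has rank 4 and Smith normal form diag(1,1,1,1).

Now H_k = ker ∂_k / im ∂_{k+1}, so:

  H_0: rank C_0 − rank ∂_1 = 5 − 4 = 1, and the invariant factors of ∂_1 are all 1, so H_0 ≅ Z.
  H_1: rank ker ∂_1 − rank ∂_2 = (6 − 4) − 0 = 2, and there is no ∂_2, so H_1 ≅ Z^2.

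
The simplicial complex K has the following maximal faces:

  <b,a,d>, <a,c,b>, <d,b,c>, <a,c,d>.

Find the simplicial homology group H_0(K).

H_0 = Z.

Fix the vertex order a < b < c < d and write every simplex with vertices in increasing order. Then dim K = 2 and the simplices of K are:

  0-simplices (4): a, b, c, d
  1-simplices (6): ab, ac, ad, bc, bd, cd
  2-simplices (4): abc, abd, acd, bcd

Hence C_0 ≅ Z^4, C_1 ≅ Z^6, C_2 ≅ Z^4.

Boundary ∂_1: C_1 → C_0 sends each edge [p,q] (with p < q) to q − p. For instance
  ∂cd = d − c.
The 4×6 boundary matrix has rank 3 and Smith normal form diag(1,1,1).

Boundary ∂_2: C_2 → C_1 sends each 2-simplex [p,q,r] to [q,r] − [p,r] + [p,q]. For instance
  ∂acd = cd − ad + ac,
  ∂abd = bd − ad + ab.
This gives a 6×4 integer matrix of rank 3; reducing to Smith normal form yields diagonal entries (1,1,1).

Now H_k = ker ∂_k / im ∂_{k+1}, so:

  H_0: rank C_0 − rank ∂_1 = 4 − 3 = 1, and the invariant factors of ∂_1 are all 1, so H_0 = Z.

(K is a triangulation of the 2-sphere S^2.)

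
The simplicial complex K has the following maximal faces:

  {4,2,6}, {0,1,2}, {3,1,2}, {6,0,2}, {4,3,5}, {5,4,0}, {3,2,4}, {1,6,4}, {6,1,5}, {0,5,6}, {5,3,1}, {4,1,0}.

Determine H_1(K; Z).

H_1 = Z/2.

Order the vertices as 0 < 1 < 2 < 3 < 4 < 5 < 6. Listing each simplex with vertices in this order, K has dimension 2 with simplices:

  0-simplices (7): [0], [1], [2], [3], [4], [5], [6]
  1-simplices (18): [0,1], [0,2], [0,4], [0,5], [0,6], [1,2], [1,3], [1,4], [1,5], [1,6], [2,3], [2,4], [2,6], [3,4], [3,5], [4,5], [4,6], [5,6]
  2-simplices (12): [0,1,2], [0,1,4], [0,2,6], [0,4,5], [0,5,6], [1,2,3], [1,3,5], [1,4,6], [1,5,6], [2,3,4], [2,4,6], [3,4,5]

so the chain groups are C_0 ≅ Z^7, C_1 ≅ Z^18, C_2 ≅ Z^12.

Boundary ∂_1: C_1 → C_0 maps an edge to its endpoints' difference, ∂[p,q] = q − p. For instance
  ∂[4,5] = [5] − [4].
The 7×18 boundary matrix has rank 6 and Smith normal form diag(1,1,1,1,1,1).

∂_2: C_2 → C_1 acts by ∂[p,q,r] = [q,r] − [p,r] + [p,q]. For instance
  ∂[2,3,4] = [3,4] − [2,4] + [2,3],
  ∂[0,1,2] = [1,2] − [0,2] + [0,1].
The resulting 18×12 matrix has rank 12, and its Smith normal form has invariant factors (1,1,1,1,1,1,1,1,1,1,1,2).

Computing H_k = (kernel of ∂_k) / (image of ∂_{k+1}):

  H_1: rank ker ∂_1 − rank ∂_2 = (18 − 6) − 12 = 0, and ∂_2 has invariant factor 2 > 1, so H_1 = Z/2.

(K is a triangulation of the real projective plane RP^2.)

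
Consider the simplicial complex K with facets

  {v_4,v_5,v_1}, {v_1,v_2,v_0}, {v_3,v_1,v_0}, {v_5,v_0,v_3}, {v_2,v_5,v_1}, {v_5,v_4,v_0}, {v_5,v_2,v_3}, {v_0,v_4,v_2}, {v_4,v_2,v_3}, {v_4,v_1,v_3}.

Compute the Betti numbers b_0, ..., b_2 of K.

Order the vertices as v_0 < v_1 < v_2 < v_3 < v_4 < v_5. Listing each simplex with vertices in this order, K has dimension 2 with simplices:

  0-simplices (6): [v_0], [v_1], [v_2], [v_3], [v_4], [v_5]
  1-simplices (15): (15 of them)
  2-simplices (10): [v_0,v_1,v_2], [v_0,v_1,v_3], [v_0,v_2,v_4], [v_0,v_3,v_5], [v_0,v_4,v_5], [v_1,v_2,v_5], [v_1,v_3,v_4], [v_1,v_4,v_5], [v_2,v_3,v_4], [v_2,v_3,v_5]

Hence C_0 ≅ Z^6, C_1 ≅ Z^15, C_2 ≅ Z^10.

Boundary ∂_1: C_1 → C_0 is given by ∂[p,q] = [q] − [p]. For instance
  ∂[v_4,v_5] = [v_5] − [v_4].
The resulting 6×15 matrix has rank 5, and its Smith normal form has invariant factors (1,1,1,1,1).

Boundary ∂_2: C_2 → C_1 sends each 2-simplex [p,q,r] to [q,r] − [p,r] + [p,q]. For instance
  ∂[v_0,v_2,v_4] = [v_2,v_4] − [v_0,v_4] + [v_0,v_2],
  ∂[v_0,v_1,v_3] = [v_1,v_3] − [v_0,v_3] + [v_0,v_1].
As a 15×10 matrix over Z this has rank 10, with invariant factors (1,1,1,1,1,1,1,1,1,2).

Reading off H_k = ker ∂_k / im ∂_{k+1}:

  H_0: rank C_0 − rank ∂_1 = 6 − 5 = 1, and the invariant factors of ∂_1 are all 1, so H_0 = Z.
  H_1: rank ker ∂_1 − rank ∂_2 = (15 − 5) − 10 = 0, and ∂_2 has invariant factor 2 > 1, so H_1 = Z/2.
  H_2: rank ker ∂_2 − rank ∂_3 = (10 − 10) − 0 = 0, and there is no ∂_3, so H_2 = 0.

Hence the Betti numbers are b_0 = 1, b_1 = 0, b_2 = 0.

b_0 = 1, b_1 = 0, b_2 = 0.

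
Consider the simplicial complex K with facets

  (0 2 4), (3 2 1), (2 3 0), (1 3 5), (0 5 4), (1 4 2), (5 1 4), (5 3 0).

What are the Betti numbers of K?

b_0 = 1, b_1 = 0, b_2 = 1.

Fix the vertex order 0 < 1 < 2 < 3 < 4 < 5 and write every simplex with vertices in increasing order. Then dim K = 2 and the simplices of K are:

  0-simplices (6): [0], [1], [2], [3], [4], [5]
  1-simplices (12): [0,2], [0,3], [0,4], [0,5], [1,2], [1,3], [1,4], [1,5], [2,3], [2,4], [3,5], [4,5]
  2-simplices (8): [0,2,3], [0,2,4], [0,3,5], [0,4,5], [1,2,3], [1,2,4], [1,3,5], [1,4,5]

giving chain groups C_0 ≅ Z^6, C_1 ≅ Z^12, C_2 ≅ Z^8.

Boundary ∂_1: C_1 → C_0 is given by ∂[p,q] = [q] − [p]. For instance
  ∂[0,4] = [4] − [0].
The resulting 6×12 matrix has rank 5, and its Smith normal form has invariant factors (1,1,1,1,1).

The boundary map ∂_2: C_2 → C_1 acts by ∂[p,q,r] = [q,r] − [p,r] + [p,q]. For instance
  ∂[0,2,3] = [2,3] − [0,3] + [0,2],
  ∂[1,4,5] = [4,5] − [1,5] + [1,4].
The resulting 12×8 matrix has rank 7, and its Smith normal form has invariant factors (1,1,1,1,1,1,1).

Now H_k = ker ∂_k / im ∂_{k+1}, so:

  H_0: rank C_0 − rank ∂_1 = 6 − 5 = 1, and the invariant factors of ∂_1 are all 1, so H_0 ≅ Z.
  H_1: rank ker ∂_1 − rank ∂_2 = (12 − 5) − 7 = 0, and the invariant factors of ∂_2 are all 1, so H_1 ≅ 0.
  H_2: rank ker ∂_2 − rank ∂_3 = (8 − 7) − 0 = 1, and there is no ∂_3, so H_2 ≅ Z.

(K is a triangulation of the 2-sphere S^2.)

Hence the Betti numbers are b_0 = 1, b_1 = 0, b_2 = 1.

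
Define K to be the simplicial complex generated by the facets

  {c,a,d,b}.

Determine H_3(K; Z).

Fix the vertex order a < b < c < d and write every simplex with vertices in increasing order. Then dim K = 3 and the simplices of K are:

  0-simplices (4): a, b, c, d
  1-simplices (6): ab, ac, ad, bc, bd, cd
  2-simplices (4): abc, abd, acd, bcd
  3-simplices (1): abcd

so the chain groups are C_0 ≅ Z^4, C_1 ≅ Z^6, C_2 ≅ Z^4, C_3 ≅ Z^1.

The boundary map ∂_1: C_1 → C_0 sends each edge [p,q] (with p < q) to q − p. For instance
  ∂bc = c − b.
As a 4×6 matrix over Z this has rank 3, with invariant factors (1,1,1).

∂_2: C_2 → C_1 maps a triangle to the signed sum of its edges. For instance
  ∂acd = cd − ad + ac,
  ∂abd = bd − ad + ab.
The 6×4 boundary matrix has rank 3 and Smith normal form diag(1,1,1).

∂_3: C_3 → C_2 sends each 3-simplex σ to the alternating sum Σ_i (−1)^i (σ with its i-th vertex removed). For instance
  ∂abcd = bcd − acd + abd − abc.
As a 4×1 matrix over Z this has rank 1, with invariant factors (1).

Now H_k = ker ∂_k / im ∂_{k+1}, so:

  H_3: rank ker ∂_3 − rank ∂_4 = (1 − 1) − 0 = 0, and there is no ∂_4, so H_3 = 0.

(K is a triangulation of the 3-simplex.)

H_3 = 0.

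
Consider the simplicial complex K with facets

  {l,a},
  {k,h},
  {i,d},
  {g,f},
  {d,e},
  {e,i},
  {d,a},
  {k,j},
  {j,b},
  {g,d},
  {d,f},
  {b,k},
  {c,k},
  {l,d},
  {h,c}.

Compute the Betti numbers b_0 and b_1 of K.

Take the total order a < b < c < d < e < f < g < h < i < j < k < l on the vertex set. Then K (dimension 1) consists of the simplices:

  0-simplices (12): a, b, c, d, e, f, g, h, i, j, k, l
  1-simplices (15): ad, al, bj, bk, ch, ck, de, df, dg, di, dl, ei, fg, hk, jk

giving chain groups C_0 ≅ Z^12, C_1 ≅ Z^15.

The boundary map ∂_1: C_1 → C_0 maps an edge to its endpoints' difference, ∂[p,q] = q − p.
The resulting 12×15 matrix has rank 10, and its Smith normal form has invariant factors (1,1,1,1,1,1,1,1,1,1).

Now H_k = ker ∂_k / im ∂_{k+1}, so:

  H_0: rank C_0 − rank ∂_1 = 12 − 10 = 2, and the invariant factors of ∂_1 are all 1, so H_0 = Z^2.
  H_1: rank ker ∂_1 − rank ∂_2 = (15 − 10) − 0 = 5, and there is no ∂_2, so H_1 = Z^5.

Hence the Betti numbers are b_0 = 2, b_1 = 5.

b_0 = 2, b_1 = 5.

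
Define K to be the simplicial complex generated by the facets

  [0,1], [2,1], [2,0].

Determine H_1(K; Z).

We work with the vertex ordering 0 < 1 < 2. The simplices of K, each written with vertices in increasing order, are:

  0-simplices (3): [0], [1], [2]
  1-simplices (3): [0,1], [0,2], [1,2]

Hence C_0 ≅ Z^3, C_1 ≅ Z^3.

The boundary map ∂_1: C_1 → C_0 maps an edge to its endpoints' difference, ∂[p,q] = q − p. For instance
  ∂[1,2] = [2] − [1].
As a 3×3 matrix over Z this has rank 2, with invariant factors (1,1).

Now H_k = ker ∂_k / im ∂_{k+1}, so:

  H_1: rank ker ∂_1 − rank ∂_2 = (3 − 2) − 0 = 1, and there is no ∂_2, so H_1 = Z.

H_1 ≅ Z.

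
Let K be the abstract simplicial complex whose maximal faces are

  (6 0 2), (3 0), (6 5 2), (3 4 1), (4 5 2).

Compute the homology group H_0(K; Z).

We work with the vertex ordering 0 < 1 < 2 < 3 < 4 < 5 < 6. The simplices of K, each written with vertices in increasing order, are:

  0-simplices (7): [0], [1], [2], [3], [4], [5], [6]
  1-simplices (11): [0,2], [0,3], [0,6], [1,3], [1,4], [2,4], [2,5], [2,6], [3,4], [4,5], [5,6]
  2-simplices (4): [0,2,6], [1,3,4], [2,4,5], [2,5,6]

Hence C_0 ≅ Z^7, C_1 ≅ Z^11, C_2 ≅ Z^4.

∂_1: C_1 → C_0 maps an edge to its endpoints' difference, ∂[p,q] = q − p. For instance
  ∂[0,2] = [2] − [0].
The 7×11 boundary matrix has rank 6 and Smith normal form diag(1,1,1,1,1,1).

The boundary map ∂_2: C_2 → C_1 acts by ∂[p,q,r] = [q,r] − [p,r] + [p,q]. For instance
  ∂[2,5,6] = [5,6] − [2,6] + [2,5],
  ∂[0,2,6] = [2,6] − [0,6] + [0,2].
As a 11×4 matrix over Z this has rank 4, with invariant factors (1,1,1,1).

From H_k ≅ ker(∂_k) / im(∂_{k+1}) we obtain:

  H_0: rank C_0 − rank ∂_1 = 7 − 6 = 1, and the invariant factors of ∂_1 are all 1, so H_0 = Z.

H_0 = Z.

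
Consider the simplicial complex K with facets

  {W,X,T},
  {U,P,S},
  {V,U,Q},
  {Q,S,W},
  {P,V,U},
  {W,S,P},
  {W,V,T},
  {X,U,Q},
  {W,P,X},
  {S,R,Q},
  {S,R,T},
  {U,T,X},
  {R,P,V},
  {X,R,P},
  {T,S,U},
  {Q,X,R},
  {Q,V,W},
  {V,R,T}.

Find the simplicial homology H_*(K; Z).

H_0 ≅ Z,  H_1 ≅ Z^2,  H_2 ≅ Z.

Order the vertices as P < Q < R < S < T < U < V < W < X. Listing each simplex with vertices in this order, K has dimension 2 with simplices:

  0-simplices (9): P, Q, R, S, T, U, V, W, X
  1-simplices (27): PR, PS, PU, PV, PW, PX, QR, QS, QU, QV, QW, QX, RS, RT, RV, RX, ST, SU, SW, TU, TV, TW, TX, UV, UX, VW, WX
  2-simplices (18): PRV, PRX, PSU, PSW, PUV, PWX, QRS, QRX, QSW, QUV, QUX, QVW, RST, RTV, STU, TUX, TVW, TWX

so the chain groups are C_0 ≅ Z^9, C_1 ≅ Z^27, C_2 ≅ Z^18.

∂_1: C_1 → C_0 sends each edge [p,q] (with p < q) to q − p. For instance
  ∂PS = S − P.
This gives a 9×27 integer matrix of rank 8; reducing to Smith normal form yields diagonal entries (1,1,1,1,1,1,1,1).

The boundary map ∂_2: C_2 → C_1 sends each 2-simplex [p,q,r] to [q,r] − [p,r] + [p,q]. For instance
  ∂QSW = SW − QW + QS,
  ∂QUV = UV − QV + QU.
The resulting 27×18 matrix has rank 17, and its Smith normal form has invariant factors (1,1,1,1,1,1,1,1,1,1,1,1,1,1,1,1,1).

From H_k ≅ ker(∂_k) / im(∂_{k+1}) we obtain:

  H_0: rank C_0 − rank ∂_1 = 9 − 8 = 1, and the invariant factors of ∂_1 are all 1, so H_0 = Z.
  H_1: rank ker ∂_1 − rank ∂_2 = (27 − 8) − 17 = 2, and the invariant factors of ∂_2 are all 1, so H_1 = Z^2.
  H_2: rank ker ∂_2 − rank ∂_3 = (18 − 17) − 0 = 1, and there is no ∂_3, so H_2 = Z.

(K is a triangulation of the torus T^2.)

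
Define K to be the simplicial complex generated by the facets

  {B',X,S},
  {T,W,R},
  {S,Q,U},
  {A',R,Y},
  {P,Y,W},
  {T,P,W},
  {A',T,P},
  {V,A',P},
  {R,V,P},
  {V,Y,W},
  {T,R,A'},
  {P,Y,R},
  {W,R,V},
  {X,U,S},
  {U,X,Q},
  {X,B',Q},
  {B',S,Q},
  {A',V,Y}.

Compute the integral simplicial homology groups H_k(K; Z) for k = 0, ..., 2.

H_0 = Z^2,  H_1 = Z/2Z,  H_2 = Z.

Order the vertices as P < Q < R < S < T < U < V < W < X < Y < A' < B'. Listing each simplex with vertices in this order, K has dimension 2 with simplices:

  0-simplices (12): [P], [Q], [R], [S], [T], [U], [V], [W], [X], [Y], [A'], [B']
  1-simplices (27): (27 of them)
  2-simplices (18): (18 of them)

giving chain groups C_0 ≅ Z^12, C_1 ≅ Z^27, C_2 ≅ Z^18.

The boundary map ∂_1: C_1 → C_0 maps an edge to its endpoints' difference, ∂[p,q] = q − p.
As a 12×27 matrix over Z this has rank 10, with invariant factors (1,1,1,1,1,1,1,1,1,1).

∂_2: C_2 → C_1 acts by ∂[p,q,r] = [q,r] − [p,r] + [p,q]. For instance
  ∂[P,V,A'] = [V,A'] − [P,A'] + [P,V],
  ∂[V,W,Y] = [W,Y] − [V,Y] + [V,W].
The 27×18 boundary matrix has rank 17 and Smith normal form diag(1,1,1,1,1,1,1,1,1,1,1,1,1,1,1,1,2).

From H_k ≅ ker(∂_k) / im(∂_{k+1}) we obtain:

  H_0: rank C_0 − rank ∂_1 = 12 − 10 = 2, and the invariant factors of ∂_1 are all 1, so H_0 ≅ Z^2.
  H_1: rank ker ∂_1 − rank ∂_2 = (27 − 10) − 17 = 0, and ∂_2 has invariant factor 2 > 1, so H_1 ≅ Z/2Z.
  H_2: rank ker ∂_2 − rank ∂_3 = (18 − 17) − 0 = 1, and there is no ∂_3, so H_2 ≅ Z.

As a check, the Euler characteristic is 12 − 27 + 18 = 3, which agrees with 2 − 0 + 1 = 3.
(K is a triangulation of the disjoint union of the real projective plane RP^2 and the 2-sphere S^2.)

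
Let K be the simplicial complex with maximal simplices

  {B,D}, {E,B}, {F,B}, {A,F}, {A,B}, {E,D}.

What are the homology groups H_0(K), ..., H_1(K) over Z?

H_0 ≅ Z,  H_1 ≅ Z^2.

We work with the vertex ordering A < B < D < E < F. The simplices of K, each written with vertices in increasing order, are:

  0-simplices (5): A, B, D, E, F
  1-simplices (6): AB, AF, BD, BE, BF, DE

giving chain groups C_0 ≅ Z^5, C_1 ≅ Z^6.

Boundary ∂_1: C_1 → C_0 sends each edge [p,q] (with p < q) to q − p.
This gives a 5×6 integer matrix of rank 4; reducing to Smith normal form yields diagonal entries (1,1,1,1).

Now H_k = ker ∂_k / im ∂_{k+1}, so:

  H_0: rank C_0 − rank ∂_1 = 5 − 4 = 1, and the invariant factors of ∂_1 are all 1, so H_0 ≅ Z.
  H_1: rank ker ∂_1 − rank ∂_2 = (6 − 4) − 0 = 2, and there is no ∂_2, so H_1 ≅ Z^2.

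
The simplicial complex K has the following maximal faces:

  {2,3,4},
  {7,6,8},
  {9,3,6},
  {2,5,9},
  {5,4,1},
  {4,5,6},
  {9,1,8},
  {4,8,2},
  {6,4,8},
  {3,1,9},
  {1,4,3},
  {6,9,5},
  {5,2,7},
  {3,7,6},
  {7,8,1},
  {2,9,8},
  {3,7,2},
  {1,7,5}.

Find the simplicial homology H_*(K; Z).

H_0 = Z,  H_1 = Z^2,  H_2 = Z.

We work with the vertex ordering 1 < 2 < 3 < 4 < 5 < 6 < 7 < 8 < 9. The simplices of K, each written with vertices in increasing order, are:

  0-simplices (9): [1], [2], [3], [4], [5], [6], [7], [8], [9]
  1-simplices (27): (27 of them)
  2-simplices (18): [1,3,4], [1,3,9], [1,4,5], [1,5,7], [1,7,8], [1,8,9], [2,3,4], [2,3,7], [2,4,8], [2,5,7], [2,5,9], [2,8,9], [3,6,7], [3,6,9], [4,5,6], [4,6,8], [5,6,9], [6,7,8]

Hence C_0 ≅ Z^9, C_1 ≅ Z^27, C_2 ≅ Z^18.

Boundary ∂_1: C_1 → C_0 is given by ∂[p,q] = [q] − [p].
This gives a 9×27 integer matrix of rank 8; reducing to Smith normal form yields diagonal entries (1,1,1,1,1,1,1,1).

∂_2: C_2 → C_1 maps a triangle to the signed sum of its edges. For instance
  ∂[1,5,7] = [5,7] − [1,7] + [1,5],
  ∂[2,5,7] = [5,7] − [2,7] + [2,5].
This gives a 27×18 integer matrix of rank 17; reducing to Smith normal form yields diagonal entries (1,1,1,1,1,1,1,1,1,1,1,1,1,1,1,1,1).

Reading off H_k = ker ∂_k / im ∂_{k+1}:

  H_0: rank C_0 − rank ∂_1 = 9 − 8 = 1, and the invariant factors of ∂_1 are all 1, so H_0 = Z.
  H_1: rank ker ∂_1 − rank ∂_2 = (27 − 8) − 17 = 2, and the invariant factors of ∂_2 are all 1, so H_1 = Z^2.
  H_2: rank ker ∂_2 − rank ∂_3 = (18 − 17) − 0 = 1, and there is no ∂_3, so H_2 = Z.

(K is a triangulation of the torus T^2.)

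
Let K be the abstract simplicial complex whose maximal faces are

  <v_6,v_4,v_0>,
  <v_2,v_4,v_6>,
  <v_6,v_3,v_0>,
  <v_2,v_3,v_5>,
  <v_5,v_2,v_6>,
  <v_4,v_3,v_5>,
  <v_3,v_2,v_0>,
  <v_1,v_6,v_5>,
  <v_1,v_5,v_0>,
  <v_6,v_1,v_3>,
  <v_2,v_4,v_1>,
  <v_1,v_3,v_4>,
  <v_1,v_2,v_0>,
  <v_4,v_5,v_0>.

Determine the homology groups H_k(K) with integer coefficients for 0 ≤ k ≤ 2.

H_0 ≅ Z,  H_1 ≅ Z^2,  H_2 ≅ Z.

We work with the vertex ordering v_0 < v_1 < v_2 < v_3 < v_4 < v_5 < v_6. The simplices of K, each written with vertices in increasing order, are:

  0-simplices (7): [v_0], [v_1], [v_2], [v_3], [v_4], [v_5], [v_6]
  1-simplices (21): (21 of them)
  2-simplices (14): (14 of them)

Hence C_0 ≅ Z^7, C_1 ≅ Z^21, C_2 ≅ Z^14.

Boundary ∂_1: C_1 → C_0 sends each edge [p,q] (with p < q) to q − p. For instance
  ∂[v_1,v_2] = [v_2] − [v_1].
This gives a 7×21 integer matrix of rank 6; reducing to Smith normal form yields diagonal entries (1,1,1,1,1,1).

Boundary ∂_2: C_2 → C_1 maps a triangle to the signed sum of its edges. For instance
  ∂[v_1,v_2,v_4] = [v_2,v_4] − [v_1,v_4] + [v_1,v_2],
  ∂[v_0,v_1,v_5] = [v_1,v_5] − [v_0,v_5] + [v_0,v_1].
The 21×14 boundary matrix has rank 13 and Smith normal form diag(1,1,1,1,1,1,1,1,1,1,1,1,1).

From H_k ≅ ker(∂_k) / im(∂_{k+1}) we obtain:

  H_0: rank C_0 − rank ∂_1 = 7 − 6 = 1, and the invariant factors of ∂_1 are all 1, so H_0 ≅ Z.
  H_1: rank ker ∂_1 − rank ∂_2 = (21 − 6) − 13 = 2, and the invariant factors of ∂_2 are all 1, so H_1 ≅ Z^2.
  H_2: rank ker ∂_2 − rank ∂_3 = (14 − 13) − 0 = 1, and there is no ∂_3, so H_2 ≅ Z.

As a check, the Euler characteristic is 7 − 21 + 14 = 0, which agrees with 1 − 2 + 1 = 0.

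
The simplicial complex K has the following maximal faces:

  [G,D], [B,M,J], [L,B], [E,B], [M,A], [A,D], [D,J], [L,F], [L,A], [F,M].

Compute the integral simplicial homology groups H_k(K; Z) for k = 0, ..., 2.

Take the total order A < B < D < E < F < G < J < L < M on the vertex set. Then K (dimension 2) consists of the simplices:

  0-simplices (9): A, B, D, E, F, G, J, L, M
  1-simplices (12): AD, AL, AM, BE, BJ, BL, BM, DG, DJ, FL, FM, JM
  2-simplices (1): BJM

giving chain groups C_0 ≅ Z^9, C_1 ≅ Z^12, C_2 ≅ Z^1.

Boundary ∂_1: C_1 → C_0 maps an edge to its endpoints' difference, ∂[p,q] = q − p. For instance
  ∂AM = M − A.
As a 9×12 matrix over Z this has rank 8, with invariant factors (1,1,1,1,1,1,1,1).

∂_2: C_2 → C_1 maps a triangle to the signed sum of its edges. For instance
  ∂BJM = JM − BM + BJ.
This gives a 12×1 integer matrix of rank 1; reducing to Smith normal form yields diagonal entries (1).

Reading off H_k = ker ∂_k / im ∂_{k+1}:

  H_0: rank C_0 − rank ∂_1 = 9 − 8 = 1, and the invariant factors of ∂_1 are all 1, so H_0 = Z.
  H_1: rank ker ∂_1 − rank ∂_2 = (12 − 8) − 1 = 3, and the invariant factors of ∂_2 are all 1, so H_1 = Z^3.
  H_2: rank ker ∂_2 − rank ∂_3 = (1 − 1) − 0 = 0, and there is no ∂_3, so H_2 = 0.

As a check, the Euler characteristic is 9 − 12 + 1 = -2, which agrees with 1 − 3 + 0 = -2.

H_0 = Z,  H_1 = Z^3,  H_2 = 0.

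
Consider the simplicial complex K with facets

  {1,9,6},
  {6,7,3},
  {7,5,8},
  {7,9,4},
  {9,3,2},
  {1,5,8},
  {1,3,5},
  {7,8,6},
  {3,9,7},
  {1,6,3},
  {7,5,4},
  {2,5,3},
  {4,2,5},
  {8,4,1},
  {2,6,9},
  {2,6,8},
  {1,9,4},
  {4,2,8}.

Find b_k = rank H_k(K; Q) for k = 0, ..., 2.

We work with the vertex ordering 1 < 2 < 3 < 4 < 5 < 6 < 7 < 8 < 9. The simplices of K, each written with vertices in increasing order, are:

  0-simplices (9): [1], [2], [3], [4], [5], [6], [7], [8], [9]
  1-simplices (27): (27 of them)
  2-simplices (18): [1,3,5], [1,3,6], [1,4,8], [1,4,9], [1,5,8], [1,6,9], [2,3,5], [2,3,9], [2,4,5], [2,4,8], [2,6,8], [2,6,9], [3,6,7], [3,7,9], [4,5,7], [4,7,9], [5,7,8], [6,7,8]

so the chain groups are C_0 ≅ Z^9, C_1 ≅ Z^27, C_2 ≅ Z^18.

∂_1: C_1 → C_0 is given by ∂[p,q] = [q] − [p]. For instance
  ∂[4,9] = [9] − [4].
As a 9×27 matrix over Z this has rank 8, with invariant factors (1,1,1,1,1,1,1,1).

The boundary map ∂_2: C_2 → C_1 maps a triangle to the signed sum of its edges. For instance
  ∂[3,6,7] = [6,7] − [3,7] + [3,6],
  ∂[2,6,9] = [6,9] − [2,9] + [2,6].
The 27×18 boundary matrix has rank 18 and Smith normal form diag(1,1,1,1,1,1,1,1,1,1,1,1,1,1,1,1,1,2).

From H_k ≅ ker(∂_k) / im(∂_{k+1}) we obtain:

  H_0: rank C_0 − rank ∂_1 = 9 − 8 = 1, and the invariant factors of ∂_1 are all 1, so H_0 = Z.
  H_1: rank ker ∂_1 − rank ∂_2 = (27 − 8) − 18 = 1, and ∂_2 has invariant factor 2 > 1, so H_1 = Z ⊕ Z/2.
  H_2: rank ker ∂_2 − rank ∂_3 = (18 − 18) − 0 = 0, and there is no ∂_3, so H_2 = 0.

As a check, the Euler characteristic is 9 − 27 + 18 = 0, which agrees with 1 − 1 + 0 = 0.
(K is a triangulation of the Klein bottle.)

Hence the Betti numbers are b_0 = 1, b_1 = 1, b_2 = 0.

b_0 = 1, b_1 = 1, b_2 = 0.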